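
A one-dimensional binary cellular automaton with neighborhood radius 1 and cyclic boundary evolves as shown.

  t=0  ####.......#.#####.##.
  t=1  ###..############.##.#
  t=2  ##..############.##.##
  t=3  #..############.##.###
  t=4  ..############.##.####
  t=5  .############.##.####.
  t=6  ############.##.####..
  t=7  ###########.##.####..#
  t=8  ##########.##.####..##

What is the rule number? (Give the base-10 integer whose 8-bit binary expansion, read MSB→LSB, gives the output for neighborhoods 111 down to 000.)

175

  ###|#  b7=1 t=0,i=1
  ##.|.  b6=0 t=0,i=3
  #.#|#  b5=1 t=0,i=12
  #..|.  b4=0 t=0,i=4
  .##|#  b3=1 t=0,i=0
  .#.|#  b2=1 t=0,i=11
  ..#|#  b1=1 t=0,i=10
  ...|#  b0=1 t=0,i=5
  bits 10101111 = 175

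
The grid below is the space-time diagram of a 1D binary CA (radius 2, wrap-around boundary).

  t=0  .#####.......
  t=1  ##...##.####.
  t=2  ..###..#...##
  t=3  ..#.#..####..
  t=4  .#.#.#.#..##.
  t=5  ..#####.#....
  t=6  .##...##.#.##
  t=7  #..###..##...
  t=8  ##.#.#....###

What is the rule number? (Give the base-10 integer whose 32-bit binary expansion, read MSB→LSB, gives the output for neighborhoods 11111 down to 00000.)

1025640349

  ##### -> .   bit 31 = 0  t=0,i=3
  ####. -> .   bit 30 = 0  t=0,i=4
  ###.# -> #   bit 29 = 1  t=1,i=11
  ###.. -> #   bit 28 = 1  t=0,i=5
  ##.## -> #   bit 27 = 1  t=1,i=7
  ##.#. -> #   bit 26 = 1  t=5,i=7
  ##..# -> .   bit 25 = 0  t=2,i=0
  ##... -> #   bit 24 = 1  t=0,i=6
  #.### -> .   bit 23 = 0  t=1,i=8
  #.##. -> .   bit 22 = 0  t=1,i=0
  #.#.# -> #   bit 21 = 1  t=4,i=3
  #.#.. -> .   bit 20 = 0  t=3,i=4
  #..## -> .   bit 19 = 0  t=2,i=1
  #..#. -> .   bit 18 = 0  t=2,i=6
  #...# -> #   bit 17 = 1  t=1,i=3
  #.... -> .   bit 16 = 0  t=0,i=7
  .#### -> .   bit 15 = 0  t=0,i=2
  .###. -> .   bit 14 = 0  t=2,i=3
  .##.# -> .   bit 13 = 0  t=1,i=6
  .##.. -> .   bit 12 = 0  t=1,i=1
  .#.## -> .   bit 11 = 0  t=6,i=10
  .#.#. -> #   bit 10 = 1  t=3,i=3
  .#..# -> #   bit 9 = 1  t=3,i=5
  .#... -> #   bit 8 = 1  t=2,i=8
  ..### -> #   bit 7 = 1  t=0,i=1
  ..##. -> .   bit 6 = 0  t=1,i=5
  ..#.# -> .   bit 5 = 0  t=3,i=2
  ..#.. -> #   bit 4 = 1  t=2,i=7
  ...## -> #   bit 3 = 1  t=0,i=0
  ...#. -> #   bit 2 = 1  t=3,i=1
  ....# -> .   bit 1 = 0  t=0,i=12
  ..... -> #   bit 0 = 1  t=0,i=8
  bits 00111101001000100000011110011101 = 1025640349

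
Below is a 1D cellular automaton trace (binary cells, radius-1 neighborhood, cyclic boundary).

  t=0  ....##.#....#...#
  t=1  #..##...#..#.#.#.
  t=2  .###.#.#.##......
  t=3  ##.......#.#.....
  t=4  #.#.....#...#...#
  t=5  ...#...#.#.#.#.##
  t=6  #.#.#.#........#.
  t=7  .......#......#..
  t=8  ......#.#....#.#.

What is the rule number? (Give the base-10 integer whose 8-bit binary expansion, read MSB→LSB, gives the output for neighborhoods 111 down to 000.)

26

  ###|.  b7=0 t=2,i=2
  ##.|.  b6=0 t=0,i=5
  #.#|.  b5=0 t=0,i=6
  #..|#  b4=1 t=0,i=0
  .##|#  b3=1 t=0,i=4
  .#.|.  b2=0 t=0,i=7
  ..#|#  b1=1 t=0,i=3
  ...|.  b0=0 t=0,i=1
  bits 00011010 = 26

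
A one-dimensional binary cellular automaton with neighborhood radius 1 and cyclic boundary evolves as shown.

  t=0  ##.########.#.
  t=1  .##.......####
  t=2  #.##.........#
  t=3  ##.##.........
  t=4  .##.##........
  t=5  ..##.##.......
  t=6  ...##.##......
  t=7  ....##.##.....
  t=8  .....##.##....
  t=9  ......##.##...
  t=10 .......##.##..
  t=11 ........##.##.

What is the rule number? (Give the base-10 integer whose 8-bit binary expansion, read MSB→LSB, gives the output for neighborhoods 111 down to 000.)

116

  ### -> .   bit 7 = 0  t=0,i=4
  ##. -> #   bit 6 = 1  t=0,i=1
  #.# -> #   bit 5 = 1  t=0,i=2
  #.. -> #   bit 4 = 1  t=1,i=3
  .## -> .   bit 3 = 0  t=0,i=0
  .#. -> #   bit 2 = 1  t=0,i=12
  ..# -> .   bit 1 = 0  t=1,i=9
  ... -> .   bit 0 = 0  t=1,i=4
  bits 01110100 = 116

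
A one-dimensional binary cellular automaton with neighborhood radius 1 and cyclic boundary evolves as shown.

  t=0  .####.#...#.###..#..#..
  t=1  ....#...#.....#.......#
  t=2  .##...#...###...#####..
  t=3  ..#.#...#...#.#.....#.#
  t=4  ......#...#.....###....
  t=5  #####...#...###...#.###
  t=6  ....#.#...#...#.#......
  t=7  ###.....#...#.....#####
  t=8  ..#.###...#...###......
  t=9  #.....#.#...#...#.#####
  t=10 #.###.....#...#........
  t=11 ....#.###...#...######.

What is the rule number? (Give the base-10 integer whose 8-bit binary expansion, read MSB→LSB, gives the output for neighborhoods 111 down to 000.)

  ###|.  b7=0 t=0,i=2
  ##.|#  b6=1 t=0,i=4
  #.#|.  b5=0 t=0,i=5
  #..|.  b4=0 t=0,i=7
  .##|.  b3=0 t=0,i=1
  .#.|.  b2=0 t=0,i=6
  ..#|.  b1=0 t=0,i=0
  ...|#  b0=1 t=0,i=8
  bits 01000001 = 65

65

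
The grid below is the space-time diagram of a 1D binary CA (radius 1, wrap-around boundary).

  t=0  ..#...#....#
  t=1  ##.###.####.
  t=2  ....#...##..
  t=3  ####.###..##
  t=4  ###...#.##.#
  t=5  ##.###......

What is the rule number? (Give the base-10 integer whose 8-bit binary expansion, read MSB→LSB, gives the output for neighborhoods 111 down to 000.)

  ###|#  b7=1 t=1,i=4
  ##.|.  b6=0 t=1,i=1
  #.#|.  b5=0 t=1,i=2
  #..|#  b4=1 t=0,i=0
  .##|.  b3=0 t=1,i=0
  .#.|.  b2=0 t=0,i=2
  ..#|#  b1=1 t=0,i=1
  ...|#  b0=1 t=0,i=4
  bits 10010011 = 147

147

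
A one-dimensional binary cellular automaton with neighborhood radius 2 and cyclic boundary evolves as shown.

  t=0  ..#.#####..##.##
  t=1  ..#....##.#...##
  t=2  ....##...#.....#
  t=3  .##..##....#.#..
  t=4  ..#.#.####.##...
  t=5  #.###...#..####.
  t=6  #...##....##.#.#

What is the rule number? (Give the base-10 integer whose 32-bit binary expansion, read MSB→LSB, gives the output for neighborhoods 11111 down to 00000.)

1432949922

  [31] ##### => .  t=0,i=6
  [30] ####. => #  t=0,i=7
  [29] ###.# => .  t=4,i=9
  [28] ###.. => #  t=0,i=8
  [27] ##.## => .  t=0,i=13
  [26] ##.#. => #  t=1,i=9
  [25] ##..# => .  t=0,i=0
  [24] ##... => #  t=2,i=6
  [23] #.### => .  t=0,i=4
  [22] #.##. => #  t=0,i=14
  [21] #.#.# => #  t=4,i=4
  [20] #.#.. => .  t=1,i=10
  [19] #..## => #  t=0,i=10
  [18] #..#. => .  t=0,i=1
  [17] #...# => .  t=1,i=12
  [16] #.... => #  t=1,i=4
  [15] .#### => .  t=0,i=5
  [14] .###. => .  t=5,i=3
  [13] .##.# => .  t=0,i=12
  [12] .##.. => #  t=0,i=15
  [11] .#.## => .  t=0,i=3
  [10] .#.#. => #  t=3,i=12
  [9] .#..# => .  t=5,i=9
  [8] .#... => .  t=1,i=3
  [7] ..### => #  t=5,i=11
  [6] ..##. => .  t=0,i=11
  [5] ..#.# => #  t=0,i=2
  [4] ..#.. => .  t=1,i=2
  [3] ...## => .  t=1,i=6
  [2] ...#. => .  t=2,i=8
  [1] ....# => #  t=1,i=5
  [0] ..... => .  t=2,i=12
  bits 01010101011010010001010010100010 = 1432949922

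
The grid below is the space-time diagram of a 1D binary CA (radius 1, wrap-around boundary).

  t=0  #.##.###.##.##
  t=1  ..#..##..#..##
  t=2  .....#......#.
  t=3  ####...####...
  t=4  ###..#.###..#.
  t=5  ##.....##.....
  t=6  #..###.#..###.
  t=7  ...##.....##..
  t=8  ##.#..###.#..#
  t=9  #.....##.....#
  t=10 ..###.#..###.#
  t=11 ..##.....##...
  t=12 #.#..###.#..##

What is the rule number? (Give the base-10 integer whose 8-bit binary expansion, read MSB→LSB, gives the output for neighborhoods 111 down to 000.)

  nb ###: next=#  (t=0,i=6, bit7=1)
  nb ##.: next=.  (t=0,i=0, bit6=0)
  nb #.#: next=.  (t=0,i=1, bit5=0)
  nb #..: next=.  (t=1,i=0, bit4=0)
  nb .##: next=#  (t=0,i=2, bit3=1)
  nb .#.: next=.  (t=1,i=2, bit2=0)
  nb ..#: next=.  (t=1,i=1, bit1=0)
  nb ...: next=#  (t=2,i=0, bit0=1)
  bits 10001001 = 137

137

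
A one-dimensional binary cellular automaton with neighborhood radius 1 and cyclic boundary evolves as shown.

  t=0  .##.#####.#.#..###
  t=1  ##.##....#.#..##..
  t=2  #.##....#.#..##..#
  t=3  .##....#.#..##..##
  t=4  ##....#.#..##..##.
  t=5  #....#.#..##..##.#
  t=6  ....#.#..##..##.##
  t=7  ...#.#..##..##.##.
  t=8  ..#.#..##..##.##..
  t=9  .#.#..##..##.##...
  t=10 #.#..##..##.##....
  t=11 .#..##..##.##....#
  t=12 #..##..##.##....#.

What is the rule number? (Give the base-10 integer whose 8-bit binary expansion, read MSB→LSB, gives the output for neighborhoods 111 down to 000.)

42

  ###|.  b7=0 t=0,i=5
  ##.|.  b6=0 t=0,i=2
  #.#|#  b5=1 t=0,i=0
  #..|.  b4=0 t=0,i=13
  .##|#  b3=1 t=0,i=1
  .#.|.  b2=0 t=0,i=10
  ..#|#  b1=1 t=0,i=14
  ...|.  b0=0 t=1,i=6
  bits 00101010 = 42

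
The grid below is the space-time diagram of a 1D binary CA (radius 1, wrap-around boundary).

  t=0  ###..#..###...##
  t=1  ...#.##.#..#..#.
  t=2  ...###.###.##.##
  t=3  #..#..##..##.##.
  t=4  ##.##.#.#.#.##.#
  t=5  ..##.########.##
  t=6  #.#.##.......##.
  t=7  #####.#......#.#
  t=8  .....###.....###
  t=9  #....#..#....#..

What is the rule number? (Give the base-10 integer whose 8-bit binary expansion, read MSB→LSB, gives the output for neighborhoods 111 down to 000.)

  [7] ### => .  t=0,i=0
  [6] ##. => .  t=0,i=2
  [5] #.# => #  t=1,i=4
  [4] #.. => #  t=0,i=3
  [3] .## => #  t=0,i=8
  [2] .#. => #  t=0,i=5
  [1] ..# => .  t=0,i=4
  [0] ... => .  t=0,i=12
  bits 00111100 = 60

60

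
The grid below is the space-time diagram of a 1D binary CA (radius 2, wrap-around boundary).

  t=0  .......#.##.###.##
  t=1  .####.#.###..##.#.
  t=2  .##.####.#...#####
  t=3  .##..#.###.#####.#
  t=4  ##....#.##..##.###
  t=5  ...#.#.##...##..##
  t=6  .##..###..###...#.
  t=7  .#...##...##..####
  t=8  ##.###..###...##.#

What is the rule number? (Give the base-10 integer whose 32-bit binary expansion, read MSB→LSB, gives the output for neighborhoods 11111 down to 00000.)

2759060189

  nb #####: next=#  (t=2,i=15, bit31=1)
  nb ####.: next=.  (t=1,i=3, bit30=0)
  nb ###.#: next=#  (t=0,i=14, bit29=1)
  nb ###..: next=.  (t=1,i=10, bit28=0)
  nb ##.##: next=.  (t=0,i=11, bit27=0)
  nb ##.#.: next=#  (t=1,i=5, bit26=1)
  nb ##..#: next=.  (t=1,i=11, bit25=0)
  nb ##...: next=.  (t=0,i=0, bit24=0)
  nb #.###: next=.  (t=0,i=12, bit23=0)
  nb #.##.: next=#  (t=0,i=9, bit22=1)
  nb #.#.#: next=#  (t=1,i=6, bit21=1)
  nb #.#..: next=#  (t=1,i=16, bit20=1)
  nb #..##: next=.  (t=1,i=0, bit19=0)
  nb #..#.: next=.  (t=3,i=4, bit18=0)
  nb #...#: next=#  (t=2,i=11, bit17=1)
  nb #....: next=#  (t=0,i=1, bit16=1)
  nb .####: next=#  (t=1,i=2, bit15=1)
  nb .###.: next=#  (t=0,i=13, bit14=1)
  nb .##.#: next=#  (t=0,i=10, bit13=1)
  nb .##..: next=.  (t=0,i=17, bit12=0)
  nb .#.##: next=#  (t=0,i=8, bit11=1)
  nb .#.#.: next=.  (t=5,i=4, bit10=0)
  nb .#..#: next=#  (t=1,i=17, bit9=1)
  nb .#...: next=.  (t=2,i=10, bit8=0)
  nb ..###: next=#  (t=1,i=1, bit7=1)
  nb ..##.: next=#  (t=1,i=13, bit6=1)
  nb ..#.#: next=.  (t=0,i=7, bit5=0)
  nb ..#..: next=#  (t=6,i=16, bit4=1)
  nb ...##: next=#  (t=2,i=12, bit3=1)
  nb ...#.: next=#  (t=0,i=6, bit2=1)
  nb ....#: next=.  (t=0,i=5, bit1=0)
  nb .....: next=#  (t=0,i=2, bit0=1)
  bits 10100100011100111110101011011101 = 2759060189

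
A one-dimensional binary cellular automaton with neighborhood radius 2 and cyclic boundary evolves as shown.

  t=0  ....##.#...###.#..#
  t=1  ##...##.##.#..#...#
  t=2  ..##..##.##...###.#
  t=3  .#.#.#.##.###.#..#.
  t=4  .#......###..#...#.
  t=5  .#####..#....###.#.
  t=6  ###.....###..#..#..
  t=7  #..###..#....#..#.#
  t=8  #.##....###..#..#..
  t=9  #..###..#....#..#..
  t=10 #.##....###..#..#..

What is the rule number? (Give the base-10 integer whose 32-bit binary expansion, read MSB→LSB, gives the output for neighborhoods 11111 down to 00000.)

227258801

  ##### -> .   bit 31 = 0  t=5,i=3
  ####. -> .   bit 30 = 0  t=5,i=4
  ###.# -> .   bit 29 = 0  t=0,i=13
  ###.. -> .   bit 28 = 0  t=1,i=1
  ##.## -> #   bit 27 = 1  t=1,i=7
  ##.#. -> #   bit 26 = 1  t=0,i=6
  ##..# -> .   bit 25 = 0  t=2,i=4
  ##... -> #   bit 24 = 1  t=1,i=2
  #.### -> #   bit 23 = 1  t=3,i=10
  #.##. -> .   bit 22 = 0  t=1,i=8
  #.#.# -> .   bit 21 = 0  t=3,i=3
  #.#.. -> .   bit 20 = 0  t=0,i=7
  #..## -> #   bit 19 = 1  t=2,i=1
  #..#. -> .   bit 18 = 0  t=0,i=17
  #...# -> #   bit 17 = 1  t=0,i=9
  #.... -> #   bit 16 = 1  t=0,i=1
  .#### -> #   bit 15 = 1  t=5,i=2
  .###. -> .   bit 14 = 0  t=0,i=12
  .##.# -> #   bit 13 = 1  t=0,i=5
  .##.. -> #   bit 12 = 1  t=2,i=3
  .#.## -> .   bit 11 = 0  t=3,i=6
  .#.#. -> .   bit 10 = 0  t=3,i=2
  .#..# -> .   bit 9 = 0  t=0,i=16
  .#... -> #   bit 8 = 1  t=0,i=0
  ..### -> #   bit 7 = 1  t=0,i=11
  ..##. -> .   bit 6 = 0  t=0,i=4
  ..#.# -> #   bit 5 = 1  t=3,i=1
  ..#.. -> #   bit 4 = 1  t=0,i=18
  ...## -> .   bit 3 = 0  t=0,i=3
  ...#. -> .   bit 2 = 0  t=4,i=16
  ....# -> .   bit 1 = 0  t=0,i=2
  ..... -> #   bit 0 = 1  t=4,i=4
  bits 00001101100010111011000110110001 = 227258801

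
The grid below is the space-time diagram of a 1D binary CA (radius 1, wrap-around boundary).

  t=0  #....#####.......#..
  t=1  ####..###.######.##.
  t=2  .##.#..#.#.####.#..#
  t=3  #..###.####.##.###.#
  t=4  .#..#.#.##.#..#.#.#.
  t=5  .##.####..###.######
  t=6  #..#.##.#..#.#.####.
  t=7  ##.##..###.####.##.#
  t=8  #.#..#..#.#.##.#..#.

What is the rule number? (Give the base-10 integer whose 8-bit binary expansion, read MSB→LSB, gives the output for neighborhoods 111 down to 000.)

  nb ###: next=#  (t=0,i=6, bit7=1)
  nb ##.: next=.  (t=0,i=9, bit6=0)
  nb #.#: next=#  (t=1,i=9, bit5=1)
  nb #..: next=#  (t=0,i=1, bit4=1)
  nb .##: next=.  (t=0,i=5, bit3=0)
  nb .#.: next=#  (t=0,i=0, bit2=1)
  nb ..#: next=.  (t=0,i=4, bit1=0)
  nb ...: next=#  (t=0,i=2, bit0=1)
  bits 10110101 = 181

181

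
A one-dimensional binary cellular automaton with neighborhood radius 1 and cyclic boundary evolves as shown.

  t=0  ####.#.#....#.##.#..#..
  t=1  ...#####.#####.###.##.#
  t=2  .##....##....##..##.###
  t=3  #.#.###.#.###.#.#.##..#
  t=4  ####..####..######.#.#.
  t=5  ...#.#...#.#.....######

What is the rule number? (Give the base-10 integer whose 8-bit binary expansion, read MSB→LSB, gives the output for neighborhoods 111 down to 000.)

103

  ### -> .   bit 7 = 0  t=0,i=1
  ##. -> #   bit 6 = 1  t=0,i=3
  #.# -> #   bit 5 = 1  t=0,i=4
  #.. -> .   bit 4 = 0  t=0,i=8
  .## -> .   bit 3 = 0  t=0,i=0
  .#. -> #   bit 2 = 1  t=0,i=5
  ..# -> #   bit 1 = 1  t=0,i=11
  ... -> #   bit 0 = 1  t=0,i=9
  bits 01100111 = 103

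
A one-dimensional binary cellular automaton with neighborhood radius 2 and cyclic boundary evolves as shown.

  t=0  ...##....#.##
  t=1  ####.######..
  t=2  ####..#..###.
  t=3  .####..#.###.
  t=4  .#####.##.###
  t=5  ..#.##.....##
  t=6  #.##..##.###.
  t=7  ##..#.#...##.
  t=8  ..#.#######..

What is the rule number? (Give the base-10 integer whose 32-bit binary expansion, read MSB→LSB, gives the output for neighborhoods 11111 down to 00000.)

1932775406

  ##### -> .   bit 31 = 0  t=1,i=7
  ####. -> #   bit 30 = 1  t=1,i=2
  ###.# -> #   bit 29 = 1  t=1,i=3
  ###.. -> #   bit 28 = 1  t=1,i=10
  ##.## -> .   bit 27 = 0  t=1,i=4
  ##.#. -> .   bit 26 = 0  t=6,i=12
  ##..# -> #   bit 25 = 1  t=1,i=11
  ##... -> #   bit 24 = 1  t=0,i=0
  #.### -> .   bit 23 = 0  t=1,i=5
  #.##. -> .   bit 22 = 0  t=0,i=11
  #.#.# -> #   bit 21 = 1  t=6,i=0
  #.#.. -> #   bit 20 = 1  t=7,i=6
  #..## -> .   bit 19 = 0  t=1,i=12
  #..#. -> .   bit 18 = 0  t=2,i=5
  #...# -> #   bit 17 = 1  t=0,i=1
  #.... -> #   bit 16 = 1  t=0,i=6
  .#### -> #   bit 15 = 1  t=1,i=1
  .###. -> #   bit 14 = 1  t=2,i=10
  .##.# -> .   bit 13 = 0  t=4,i=8
  .##.. -> .   bit 12 = 0  t=0,i=4
  .#.## -> #   bit 11 = 1  t=0,i=10
  .#.#. -> #   bit 10 = 1  t=7,i=5
  .#..# -> #   bit 9 = 1  t=2,i=7
  .#... -> #   bit 8 = 1  t=7,i=7
  ..### -> #   bit 7 = 1  t=1,i=0
  ..##. -> #   bit 6 = 1  t=0,i=3
  ..#.# -> #   bit 5 = 1  t=0,i=9
  ..#.. -> .   bit 4 = 0  t=2,i=6
  ...## -> #   bit 3 = 1  t=0,i=2
  ...#. -> #   bit 2 = 1  t=0,i=8
  ....# -> #   bit 1 = 1  t=0,i=7
  ..... -> .   bit 0 = 0  t=5,i=8
  bits 01110011001100111100111111101110 = 1932775406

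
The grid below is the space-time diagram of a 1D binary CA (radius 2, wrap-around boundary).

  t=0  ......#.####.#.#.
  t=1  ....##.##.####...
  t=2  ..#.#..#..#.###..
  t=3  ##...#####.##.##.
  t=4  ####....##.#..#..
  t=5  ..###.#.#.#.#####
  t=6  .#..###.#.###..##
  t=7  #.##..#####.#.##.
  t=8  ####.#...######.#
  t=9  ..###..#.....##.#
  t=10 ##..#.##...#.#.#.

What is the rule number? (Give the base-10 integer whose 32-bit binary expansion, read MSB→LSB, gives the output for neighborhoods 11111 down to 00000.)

1978538582

  [31] ##### => .  t=3,i=7
  [30] ####. => #  t=0,i=10
  [29] ###.# => #  t=0,i=11
  [28] ###.. => #  t=1,i=13
  [27] ##.## => .  t=1,i=6
  [26] ##.#. => #  t=0,i=12
  [25] ##..# => .  t=5,i=0
  [24] ##... => #  t=1,i=14
  [23] #.### => #  t=0,i=8
  [22] #.##. => #  t=1,i=7
  [21] #.#.# => #  t=0,i=13
  [20] #.#.. => .  t=0,i=15
  [19] #..## => #  t=4,i=16
  [18] #..#. => #  t=2,i=6
  [17] #...# => #  t=3,i=3
  [16] #.... => .  t=0,i=0
  [15] .#### => .  t=0,i=9
  [14] .###. => .  t=2,i=13
  [13] .##.# => .  t=1,i=5
  [12] .##.. => #  t=3,i=1
  [11] .#.## => #  t=0,i=7
  [10] .#.#. => .  t=0,i=14
  [9] .#..# => #  t=2,i=5
  [8] .#... => .  t=0,i=16
  [7] ..### => .  t=3,i=5
  [6] ..##. => #  t=1,i=4
  [5] ..#.# => .  t=0,i=6
  [4] ..#.. => #  t=2,i=7
  [3] ...## => .  t=1,i=3
  [2] ...#. => #  t=0,i=5
  [1] ....# => #  t=0,i=4
  [0] ..... => .  t=0,i=1
  bits 01110101111011100001101001010110 = 1978538582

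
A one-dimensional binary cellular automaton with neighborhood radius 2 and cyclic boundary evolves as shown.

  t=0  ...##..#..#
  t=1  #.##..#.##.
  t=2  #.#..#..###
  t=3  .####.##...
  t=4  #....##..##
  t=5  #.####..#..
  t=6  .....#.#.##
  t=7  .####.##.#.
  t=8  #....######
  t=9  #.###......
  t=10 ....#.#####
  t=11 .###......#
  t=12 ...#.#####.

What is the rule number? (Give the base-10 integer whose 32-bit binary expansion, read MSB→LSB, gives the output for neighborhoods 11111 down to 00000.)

477964111

  [31] ##### => .  t=8,i=7
  [30] ####. => .  t=2,i=10
  [29] ###.# => .  t=2,i=0
  [28] ###.. => #  t=4,i=0
  [27] ##.## => #  t=3,i=5
  [26] ##.#. => #  t=1,i=10
  [25] ##..# => .  t=0,i=5
  [24] ##... => .  t=3,i=8
  [23] #.### => .  t=5,i=2
  [22] #.##. => #  t=1,i=2
  [21] #.#.# => #  t=1,i=0
  [20] #.#.. => #  t=2,i=2
  [19] #..## => #  t=2,i=7
  [18] #..#. => #  t=0,i=6
  [17] #...# => .  t=0,i=1
  [16] #.... => #  t=3,i=9
  [15] .#### => .  t=2,i=9
  [14] .###. => .  t=4,i=10
  [13] .##.# => #  t=1,i=9
  [12] .##.. => .  t=0,i=4
  [11] .#.## => .  t=1,i=1
  [10] .#.#. => #  t=6,i=6
  [9] .#..# => #  t=0,i=8
  [8] .#... => #  t=0,i=0
  [7] ..### => .  t=2,i=8
  [6] ..##. => #  t=0,i=3
  [5] ..#.# => .  t=1,i=6
  [4] ..#.. => .  t=0,i=7
  [3] ...## => #  t=0,i=2
  [2] ...#. => #  t=6,i=4
  [1] ....# => #  t=3,i=10
  [0] ..... => #  t=6,i=2
  bits 00011100011111010010011101001111 = 477964111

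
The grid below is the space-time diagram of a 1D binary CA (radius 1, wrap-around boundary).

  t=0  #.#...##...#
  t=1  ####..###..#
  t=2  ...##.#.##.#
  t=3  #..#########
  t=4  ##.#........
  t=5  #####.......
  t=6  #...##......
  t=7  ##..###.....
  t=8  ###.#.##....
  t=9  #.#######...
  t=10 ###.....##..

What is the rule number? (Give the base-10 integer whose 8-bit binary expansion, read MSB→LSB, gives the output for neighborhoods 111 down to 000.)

  nb ###: next=.  (t=1,i=0, bit7=0)
  nb ##.: next=#  (t=0,i=0, bit6=1)
  nb #.#: next=#  (t=0,i=1, bit5=1)
  nb #..: next=#  (t=0,i=3, bit4=1)
  nb .##: next=#  (t=0,i=6, bit3=1)
  nb .#.: next=#  (t=0,i=2, bit2=1)
  nb ..#: next=.  (t=0,i=5, bit1=0)
  nb ...: next=.  (t=0,i=4, bit0=0)
  bits 01111100 = 124

124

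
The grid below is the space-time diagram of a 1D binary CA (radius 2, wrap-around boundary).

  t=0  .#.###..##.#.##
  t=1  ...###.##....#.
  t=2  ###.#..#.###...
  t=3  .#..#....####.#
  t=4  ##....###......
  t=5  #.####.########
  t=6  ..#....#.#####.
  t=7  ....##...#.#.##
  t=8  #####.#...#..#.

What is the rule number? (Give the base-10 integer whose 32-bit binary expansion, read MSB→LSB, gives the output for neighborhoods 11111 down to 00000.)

2446935115

  #####|#  b31=1 t=5,i=9
  ####.|.  b30=0 t=3,i=11
  ###.#|.  b29=0 t=1,i=5
  ###..|#  b28=1 t=0,i=5
  ##.##|.  b27=0 t=1,i=6
  ##.#.|.  b26=0 t=0,i=0
  ##..#|.  b25=0 t=0,i=6
  ##...|#  b24=1 t=1,i=9
  #.###|#  b23=1 t=0,i=3
  #.##.|#  b22=1 t=0,i=13
  #.#.#|.  b21=0 t=0,i=1
  #.#..|#  b20=1 t=2,i=4
  #..##|#  b19=1 t=0,i=7
  #..#.|.  b18=0 t=2,i=6
  #...#|.  b17=0 t=2,i=13
  #....|#  b16=1 t=1,i=0
  .####|.  b15=0 t=3,i=10
  .###.|#  b14=1 t=0,i=4
  .##.#|.  b13=0 t=0,i=9
  .##..|.  b12=0 t=1,i=8
  .#.##|.  b11=0 t=0,i=2
  .#.#.|#  b10=1 t=3,i=0
  .#..#|.  b9=0 t=2,i=5
  .#...|.  b8=0 t=1,i=14
  ..###|.  b7=0 t=1,i=3
  ..##.|#  b6=1 t=0,i=8
  ..#.#|.  b5=0 t=2,i=7
  ..#..|.  b4=0 t=1,i=13
  ...##|#  b3=1 t=1,i=2
  ...#.|.  b2=0 t=1,i=12
  ....#|#  b1=1 t=1,i=1
  .....|#  b0=1 t=4,i=11
  bits 10010001110110010100010001001011 = 2446935115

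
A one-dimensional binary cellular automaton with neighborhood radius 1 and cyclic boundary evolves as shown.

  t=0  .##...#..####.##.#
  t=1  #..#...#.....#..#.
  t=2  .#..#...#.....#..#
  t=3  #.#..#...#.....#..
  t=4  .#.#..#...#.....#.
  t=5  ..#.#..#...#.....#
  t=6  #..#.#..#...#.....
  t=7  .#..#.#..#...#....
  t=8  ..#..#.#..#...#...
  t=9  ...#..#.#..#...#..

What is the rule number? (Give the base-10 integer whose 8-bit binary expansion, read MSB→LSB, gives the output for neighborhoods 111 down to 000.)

  ### -> .   bit 7 = 0  t=0,i=10
  ##. -> .   bit 6 = 0  t=0,i=2
  #.# -> #   bit 5 = 1  t=0,i=0
  #.. -> #   bit 4 = 1  t=0,i=3
  .## -> .   bit 3 = 0  t=0,i=1
  .#. -> .   bit 2 = 0  t=0,i=6
  ..# -> .   bit 1 = 0  t=0,i=5
  ... -> .   bit 0 = 0  t=0,i=4
  bits 00110000 = 48

48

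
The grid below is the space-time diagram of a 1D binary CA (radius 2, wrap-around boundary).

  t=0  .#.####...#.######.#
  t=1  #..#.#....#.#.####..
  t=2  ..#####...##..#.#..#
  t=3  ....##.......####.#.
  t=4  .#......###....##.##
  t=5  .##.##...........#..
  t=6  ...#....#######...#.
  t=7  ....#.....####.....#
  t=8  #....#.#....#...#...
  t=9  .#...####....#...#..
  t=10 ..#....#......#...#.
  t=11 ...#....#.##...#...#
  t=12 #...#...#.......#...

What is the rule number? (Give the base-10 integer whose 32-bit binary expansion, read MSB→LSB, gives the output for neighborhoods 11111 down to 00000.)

3902014753

  #####|#  b31=1 t=0,i=14
  ####.|#  b30=1 t=0,i=5
  ###.#|#  b29=1 t=0,i=17
  ###..|.  b28=0 t=0,i=6
  ##.##|#  b27=1 t=4,i=17
  ##.#.|.  b26=0 t=0,i=18
  ##..#|.  b25=0 t=1,i=18
  ##...|.  b24=0 t=0,i=7
  #.###|#  b23=1 t=0,i=3
  #.##.|.  b22=0 t=4,i=18
  #.#.#|.  b21=0 t=0,i=1
  #.#..|#  b20=1 t=1,i=5
  #..##|.  b19=0 t=2,i=1
  #..#.|#  b18=1 t=1,i=2
  #...#|.  b17=0 t=0,i=8
  #....|.  b16=0 t=1,i=7
  .####|.  b15=0 t=0,i=4
  .###.|.  b14=0 t=4,i=9
  .##.#|.  b13=0 t=4,i=16
  .##..|.  b12=0 t=2,i=11
  .#.##|.  b11=0 t=0,i=2
  .#.#.|#  b10=1 t=0,i=0
  .#..#|.  b9=0 t=1,i=1
  .#...|#  b8=1 t=1,i=6
  ..###|.  b7=0 t=2,i=2
  ..##.|.  b6=0 t=2,i=10
  ..#.#|#  b5=1 t=0,i=10
  ..#..|.  b4=0 t=1,i=0
  ...##|.  b3=0 t=2,i=9
  ...#.|.  b2=0 t=0,i=9
  ....#|.  b1=0 t=1,i=8
  .....|#  b0=1 t=3,i=1
  bits 11101000100101000000010100100001 = 3902014753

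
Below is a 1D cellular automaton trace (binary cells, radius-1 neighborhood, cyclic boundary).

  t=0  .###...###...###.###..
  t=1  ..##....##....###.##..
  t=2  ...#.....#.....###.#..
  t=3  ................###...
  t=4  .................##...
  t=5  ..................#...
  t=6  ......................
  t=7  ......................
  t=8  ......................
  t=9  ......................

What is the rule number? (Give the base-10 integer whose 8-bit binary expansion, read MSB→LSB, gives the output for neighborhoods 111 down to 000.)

224

  ###|#  b7=1 t=0,i=2
  ##.|#  b6=1 t=0,i=3
  #.#|#  b5=1 t=0,i=16
  #..|.  b4=0 t=0,i=4
  .##|.  b3=0 t=0,i=1
  .#.|.  b2=0 t=2,i=3
  ..#|.  b1=0 t=0,i=0
  ...|.  b0=0 t=0,i=5
  bits 11100000 = 224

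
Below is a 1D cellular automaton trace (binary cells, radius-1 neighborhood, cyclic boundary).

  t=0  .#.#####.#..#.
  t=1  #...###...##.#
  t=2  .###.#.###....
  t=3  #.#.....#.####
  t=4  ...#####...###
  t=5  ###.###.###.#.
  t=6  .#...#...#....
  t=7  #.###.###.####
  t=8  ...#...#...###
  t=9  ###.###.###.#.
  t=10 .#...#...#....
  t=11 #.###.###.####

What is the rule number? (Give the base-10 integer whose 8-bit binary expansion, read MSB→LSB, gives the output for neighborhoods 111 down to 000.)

147

  ### -> #   bit 7 = 1  t=0,i=4
  ##. -> .   bit 6 = 0  t=0,i=7
  #.# -> .   bit 5 = 0  t=0,i=2
  #.. -> #   bit 4 = 1  t=0,i=10
  .## -> .   bit 3 = 0  t=0,i=3
  .#. -> .   bit 2 = 0  t=0,i=1
  ..# -> #   bit 1 = 1  t=0,i=0
  ... -> #   bit 0 = 1  t=1,i=2
  bits 10010011 = 147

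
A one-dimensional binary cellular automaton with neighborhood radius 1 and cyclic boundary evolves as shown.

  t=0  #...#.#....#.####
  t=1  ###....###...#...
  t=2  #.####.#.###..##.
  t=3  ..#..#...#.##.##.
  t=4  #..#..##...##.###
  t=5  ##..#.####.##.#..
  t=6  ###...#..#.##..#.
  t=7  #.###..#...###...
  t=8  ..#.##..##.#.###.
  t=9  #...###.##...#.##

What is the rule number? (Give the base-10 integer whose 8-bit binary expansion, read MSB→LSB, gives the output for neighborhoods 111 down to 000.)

  [7] ### => .  t=0,i=14
  [6] ##. => #  t=0,i=0
  [5] #.# => .  t=0,i=5
  [4] #.. => #  t=0,i=1
  [3] .## => #  t=0,i=13
  [2] .#. => .  t=0,i=4
  [1] ..# => .  t=0,i=3
  [0] ... => #  t=0,i=2
  bits 01011001 = 89

89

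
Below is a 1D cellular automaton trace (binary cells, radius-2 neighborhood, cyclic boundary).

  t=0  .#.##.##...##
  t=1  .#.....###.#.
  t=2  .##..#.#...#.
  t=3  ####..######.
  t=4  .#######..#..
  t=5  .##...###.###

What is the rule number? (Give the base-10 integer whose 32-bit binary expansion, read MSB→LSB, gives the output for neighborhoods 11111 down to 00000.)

  nb #####: next=.  (t=3,i=8, bit31=0)
  nb ####.: next=#  (t=3,i=2, bit30=1)
  nb ###.#: next=.  (t=1,i=9, bit29=0)
  nb ###..: next=#  (t=3,i=3, bit28=1)
  nb ##.##: next=.  (t=0,i=5, bit27=0)
  nb ##.#.: next=.  (t=0,i=0, bit26=0)
  nb ##..#: next=#  (t=2,i=3, bit25=1)
  nb ##...: next=#  (t=0,i=8, bit24=1)
  nb #.###: next=.  (t=3,i=0, bit23=0)
  nb #.##.: next=.  (t=0,i=3, bit22=0)
  nb #.#.#: next=#  (t=0,i=1, bit21=1)
  nb #.#..: next=#  (t=1,i=11, bit20=1)
  nb #..##: next=#  (t=2,i=0, bit19=1)
  nb #..#.: next=.  (t=1,i=0, bit18=0)
  nb #...#: next=#  (t=0,i=9, bit17=1)
  nb #....: next=.  (t=1,i=3, bit16=0)
  nb .####: next=#  (t=3,i=1, bit15=1)
  nb .###.: next=.  (t=1,i=8, bit14=0)
  nb .##.#: next=.  (t=0,i=4, bit13=0)
  nb .##..: next=#  (t=0,i=7, bit12=1)
  nb .#.##: next=.  (t=0,i=2, bit11=0)
  nb .#.#.: next=#  (t=2,i=6, bit10=1)
  nb .#..#: next=.  (t=1,i=12, bit9=0)
  nb .#...: next=#  (t=1,i=2, bit8=1)
  nb ..###: next=#  (t=1,i=7, bit7=1)
  nb ..##.: next=#  (t=0,i=11, bit6=1)
  nb ..#.#: next=.  (t=2,i=5, bit5=0)
  nb ..#..: next=#  (t=1,i=1, bit4=1)
  nb ...##: next=.  (t=0,i=10, bit3=0)
  nb ...#.: next=#  (t=2,i=10, bit2=1)
  nb ....#: next=#  (t=1,i=5, bit1=1)
  nb .....: next=.  (t=1,i=4, bit0=0)
  bits 01010011001110101001010111010110 = 1396348374

1396348374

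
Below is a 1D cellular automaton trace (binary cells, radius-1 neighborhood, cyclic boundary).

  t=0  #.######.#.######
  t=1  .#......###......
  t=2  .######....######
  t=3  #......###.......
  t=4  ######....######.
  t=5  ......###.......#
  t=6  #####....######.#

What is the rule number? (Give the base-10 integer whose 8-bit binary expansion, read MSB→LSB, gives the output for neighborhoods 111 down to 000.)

  nb ###: next=.  (t=0,i=3, bit7=0)
  nb ##.: next=.  (t=0,i=0, bit6=0)
  nb #.#: next=#  (t=0,i=1, bit5=1)
  nb #..: next=#  (t=1,i=2, bit4=1)
  nb .##: next=.  (t=0,i=2, bit3=0)
  nb .#.: next=#  (t=0,i=9, bit2=1)
  nb ..#: next=.  (t=1,i=0, bit1=0)
  nb ...: next=#  (t=1,i=3, bit0=1)
  bits 00110101 = 53

53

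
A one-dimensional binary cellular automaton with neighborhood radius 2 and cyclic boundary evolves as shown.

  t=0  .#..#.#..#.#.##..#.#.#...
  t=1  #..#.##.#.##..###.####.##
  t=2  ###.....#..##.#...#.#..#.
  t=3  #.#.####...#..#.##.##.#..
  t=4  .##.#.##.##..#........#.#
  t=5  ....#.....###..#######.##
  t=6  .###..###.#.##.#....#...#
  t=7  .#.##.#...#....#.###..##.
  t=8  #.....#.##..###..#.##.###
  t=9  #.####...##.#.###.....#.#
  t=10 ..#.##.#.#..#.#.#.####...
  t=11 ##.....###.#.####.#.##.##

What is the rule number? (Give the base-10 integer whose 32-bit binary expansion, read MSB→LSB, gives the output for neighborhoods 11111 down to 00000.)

1387730119

  [31] ##### => .  t=5,i=17
  [30] ####. => #  t=1,i=20
  [29] ###.# => .  t=1,i=16
  [28] ###.. => #  t=1,i=0
  [27] ##.## => .  t=1,i=17
  [26] ##.#. => .  t=1,i=7
  [25] ##..# => #  t=0,i=15
  [24] ##... => .  t=2,i=3
  [23] #.### => #  t=1,i=18
  [22] #.##. => .  t=0,i=13
  [21] #.#.# => #  t=0,i=11
  [20] #.#.. => #  t=0,i=6
  [19] #..## => .  t=1,i=13
  [18] #..#. => #  t=0,i=3
  [17] #...# => #  t=2,i=16
  [16] #.... => #  t=0,i=23
  [15] .#### => .  t=1,i=19
  [14] .###. => .  t=1,i=15
  [13] .##.# => .  t=1,i=6
  [12] .##.. => #  t=0,i=14
  [11] .#.## => .  t=0,i=12
  [10] .#.#. => #  t=0,i=5
  [9] .#..# => .  t=0,i=2
  [8] .#... => .  t=0,i=22
  [7] ..### => #  t=1,i=14
  [6] ..##. => #  t=2,i=11
  [5] ..#.# => .  t=0,i=4
  [4] ..#.. => .  t=0,i=1
  [3] ...## => .  t=5,i=9
  [2] ...#. => #  t=0,i=0
  [1] ....# => #  t=0,i=24
  [0] ..... => #  t=2,i=5
  bits 01010010101101110001010011000111 = 1387730119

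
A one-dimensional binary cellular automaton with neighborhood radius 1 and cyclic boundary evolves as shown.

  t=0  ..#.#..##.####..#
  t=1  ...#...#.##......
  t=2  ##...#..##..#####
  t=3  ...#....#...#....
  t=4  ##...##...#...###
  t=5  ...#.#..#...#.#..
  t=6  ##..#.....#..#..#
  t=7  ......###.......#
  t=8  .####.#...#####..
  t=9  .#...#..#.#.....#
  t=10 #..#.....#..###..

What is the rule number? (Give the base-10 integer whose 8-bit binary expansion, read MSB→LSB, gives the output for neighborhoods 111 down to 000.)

  [7] ### => .  t=0,i=11
  [6] ##. => .  t=0,i=8
  [5] #.# => #  t=0,i=3
  [4] #.. => .  t=0,i=0
  [3] .## => #  t=0,i=7
  [2] .#. => .  t=0,i=2
  [1] ..# => .  t=0,i=1
  [0] ... => #  t=1,i=0
  bits 00101001 = 41

41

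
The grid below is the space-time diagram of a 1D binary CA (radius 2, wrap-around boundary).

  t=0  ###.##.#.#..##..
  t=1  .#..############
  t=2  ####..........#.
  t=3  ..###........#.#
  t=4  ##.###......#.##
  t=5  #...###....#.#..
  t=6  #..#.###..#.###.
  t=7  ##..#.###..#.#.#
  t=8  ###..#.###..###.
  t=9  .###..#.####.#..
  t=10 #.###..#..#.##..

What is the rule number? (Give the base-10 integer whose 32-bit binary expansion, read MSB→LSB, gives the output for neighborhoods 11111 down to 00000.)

1467514460

  ##### -> .   bit 31 = 0  t=1,i=6
  ####. -> #   bit 30 = 1  t=1,i=14
  ###.# -> .   bit 29 = 0  t=0,i=2
  ###.. -> #   bit 28 = 1  t=2,i=3
  ##.## -> .   bit 27 = 0  t=0,i=3
  ##.#. -> #   bit 26 = 1  t=0,i=6
  ##..# -> #   bit 25 = 1  t=0,i=14
  ##... -> #   bit 24 = 1  t=2,i=4
  #.### -> .   bit 23 = 0  t=2,i=0
  #.##. -> #   bit 22 = 1  t=0,i=4
  #.#.# -> #   bit 21 = 1  t=0,i=7
  #.#.. -> #   bit 20 = 1  t=0,i=9
  #..## -> #   bit 19 = 1  t=0,i=11
  #..#. -> .   bit 18 = 0  t=5,i=15
  #...# -> .   bit 17 = 0  t=5,i=2
  #.... -> .   bit 16 = 0  t=2,i=5
  .#### -> .   bit 15 = 0  t=1,i=5
  .###. -> #   bit 14 = 1  t=0,i=1
  .##.# -> #   bit 13 = 1  t=0,i=5
  .##.. -> #   bit 12 = 1  t=0,i=13
  .#.## -> #   bit 11 = 1  t=2,i=15
  .#.#. -> #   bit 10 = 1  t=0,i=8
  .#..# -> #   bit 9 = 1  t=0,i=10
  .#... -> .   bit 8 = 0  t=5,i=1
  ..### -> .   bit 7 = 0  t=0,i=0
  ..##. -> #   bit 6 = 1  t=0,i=12
  ..#.# -> .   bit 5 = 0  t=2,i=14
  ..#.. -> #   bit 4 = 1  t=5,i=0
  ...## -> #   bit 3 = 1  t=5,i=3
  ...#. -> #   bit 2 = 1  t=2,i=13
  ....# -> .   bit 1 = 0  t=2,i=12
  ..... -> .   bit 0 = 0  t=2,i=6
  bits 01010111011110000111111001011100 = 1467514460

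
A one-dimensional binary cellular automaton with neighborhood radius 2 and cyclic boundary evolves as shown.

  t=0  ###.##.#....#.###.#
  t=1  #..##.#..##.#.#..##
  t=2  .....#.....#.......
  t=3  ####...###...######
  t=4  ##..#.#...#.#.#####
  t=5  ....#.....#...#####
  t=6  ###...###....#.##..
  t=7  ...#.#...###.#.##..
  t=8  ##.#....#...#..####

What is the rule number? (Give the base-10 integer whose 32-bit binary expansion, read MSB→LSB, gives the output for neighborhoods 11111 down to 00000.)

2378272811

  ##### -> #   bit 31 = 1  t=3,i=0
  ####. -> .   bit 30 = 0  t=0,i=1
  ###.# -> .   bit 29 = 0  t=0,i=2
  ###.. -> .   bit 28 = 0  t=1,i=0
  ##.## -> #   bit 27 = 1  t=0,i=3
  ##.#. -> #   bit 26 = 1  t=0,i=6
  ##..# -> .   bit 25 = 0  t=1,i=1
  ##... -> #   bit 24 = 1  t=3,i=4
  #.### -> #   bit 23 = 1  t=0,i=14
  #.##. -> #   bit 22 = 1  t=0,i=4
  #.#.# -> .   bit 21 = 0  t=1,i=12
  #.#.. -> .   bit 20 = 0  t=0,i=7
  #..## -> .   bit 19 = 0  t=1,i=2
  #..#. -> .   bit 18 = 0  t=4,i=3
  #...# -> .   bit 17 = 0  t=3,i=5
  #.... -> #   bit 16 = 1  t=0,i=9
  .#### -> #   bit 15 = 1  t=0,i=0
  .###. -> .   bit 14 = 0  t=0,i=15
  .##.# -> .   bit 13 = 0  t=0,i=5
  .##.. -> #   bit 12 = 1  t=6,i=16
  .#.## -> .   bit 11 = 0  t=0,i=13
  .#.#. -> .   bit 10 = 0  t=1,i=13
  .#..# -> .   bit 9 = 0  t=1,i=7
  .#... -> .   bit 8 = 0  t=0,i=8
  ..### -> .   bit 7 = 0  t=1,i=17
  ..##. -> .   bit 6 = 0  t=1,i=3
  ..#.# -> #   bit 5 = 1  t=0,i=12
  ..#.. -> .   bit 4 = 0  t=2,i=5
  ...## -> #   bit 3 = 1  t=3,i=6
  ...#. -> .   bit 2 = 0  t=0,i=11
  ....# -> #   bit 1 = 1  t=0,i=10
  ..... -> #   bit 0 = 1  t=2,i=0
  bits 10001101110000011001000000101011 = 2378272811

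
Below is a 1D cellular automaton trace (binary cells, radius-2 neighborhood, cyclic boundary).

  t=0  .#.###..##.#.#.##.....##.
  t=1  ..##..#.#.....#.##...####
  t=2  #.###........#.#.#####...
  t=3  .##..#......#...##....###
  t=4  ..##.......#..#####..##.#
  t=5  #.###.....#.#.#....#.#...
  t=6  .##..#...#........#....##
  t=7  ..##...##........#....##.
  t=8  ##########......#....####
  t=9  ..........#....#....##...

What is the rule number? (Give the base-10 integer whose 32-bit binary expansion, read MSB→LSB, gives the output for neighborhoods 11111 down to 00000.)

595729100

  #####|.  b31=0 t=2,i=19
  ####.|.  b30=0 t=1,i=23
  ###.#|#  b29=1 t=3,i=24
  ###..|.  b28=0 t=0,i=5
  ##.##|.  b27=0 t=3,i=0
  ##.#.|.  b26=0 t=0,i=10
  ##..#|#  b25=1 t=0,i=6
  ##...|#  b24=1 t=0,i=17
  #.###|#  b23=1 t=0,i=3
  #.##.|.  b22=0 t=0,i=15
  #.#.#|.  b21=0 t=0,i=11
  #.#..|.  b20=0 t=1,i=8
  #..##|.  b19=0 t=0,i=7
  #..#.|.  b18=0 t=0,i=0
  #...#|#  b17=1 t=1,i=19
  #....|.  b16=0 t=0,i=18
  .####|.  b15=0 t=1,i=22
  .###.|.  b14=0 t=0,i=4
  .##.#|.  b13=0 t=0,i=9
  .##..|#  b12=1 t=0,i=16
  .#.##|#  b11=1 t=0,i=2
  .#.#.|.  b10=0 t=0,i=12
  .#..#|#  b9=1 t=4,i=0
  .#...|.  b8=0 t=1,i=9
  ..###|#  b7=1 t=1,i=21
  ..##.|#  b6=1 t=0,i=8
  ..#.#|.  b5=0 t=0,i=1
  ..#..|.  b4=0 t=3,i=5
  ...##|#  b3=1 t=0,i=21
  ...#.|#  b2=1 t=1,i=13
  ....#|.  b1=0 t=0,i=20
  .....|.  b0=0 t=0,i=19
  bits 00100011100000100001101011001100 = 595729100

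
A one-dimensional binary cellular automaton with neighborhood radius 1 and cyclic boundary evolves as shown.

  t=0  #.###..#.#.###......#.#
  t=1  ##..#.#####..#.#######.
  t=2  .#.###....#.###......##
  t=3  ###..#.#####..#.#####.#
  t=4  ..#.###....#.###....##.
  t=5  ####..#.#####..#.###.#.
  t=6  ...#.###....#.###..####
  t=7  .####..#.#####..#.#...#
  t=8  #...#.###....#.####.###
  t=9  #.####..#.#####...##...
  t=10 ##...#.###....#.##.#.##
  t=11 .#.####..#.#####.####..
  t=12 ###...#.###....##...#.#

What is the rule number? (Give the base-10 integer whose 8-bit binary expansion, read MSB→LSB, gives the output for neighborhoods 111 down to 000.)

103

  ### -> .   bit 7 = 0  t=0,i=3
  ##. -> #   bit 6 = 1  t=0,i=0
  #.# -> #   bit 5 = 1  t=0,i=1
  #.. -> .   bit 4 = 0  t=0,i=5
  .## -> .   bit 3 = 0  t=0,i=2
  .#. -> #   bit 2 = 1  t=0,i=7
  ..# -> #   bit 1 = 1  t=0,i=6
  ... -> #   bit 0 = 1  t=0,i=15
  bits 01100111 = 103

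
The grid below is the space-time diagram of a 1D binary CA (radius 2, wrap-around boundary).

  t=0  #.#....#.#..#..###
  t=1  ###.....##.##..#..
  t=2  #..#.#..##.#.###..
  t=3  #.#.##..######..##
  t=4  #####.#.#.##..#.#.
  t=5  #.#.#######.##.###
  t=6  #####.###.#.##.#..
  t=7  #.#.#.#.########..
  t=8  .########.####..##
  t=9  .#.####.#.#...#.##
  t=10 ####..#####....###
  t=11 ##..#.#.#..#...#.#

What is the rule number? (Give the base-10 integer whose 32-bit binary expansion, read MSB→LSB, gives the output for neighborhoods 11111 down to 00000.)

2817797329

  [31] ##### => #  t=3,i=10
  [30] ####. => .  t=0,i=17
  [29] ###.# => #  t=0,i=0
  [28] ###.. => .  t=1,i=2
  [27] ##.## => .  t=1,i=10
  [26] ##.#. => #  t=0,i=1
  [25] ##..# => #  t=1,i=13
  [24] ##... => #  t=1,i=3
  [23] #.### => #  t=2,i=13
  [22] #.##. => #  t=1,i=11
  [21] #.#.# => #  t=2,i=11
  [20] #.#.. => #  t=0,i=2
  [19] #..## => .  t=0,i=14
  [18] #..#. => #  t=0,i=11
  [17] #...# => .  t=9,i=12
  [16] #.... => .  t=0,i=4
  [15] .#### => .  t=0,i=16
  [14] .###. => .  t=1,i=1
  [13] .##.# => #  t=1,i=9
  [12] .##.. => .  t=1,i=12
  [11] .#.## => #  t=2,i=12
  [10] .#.#. => #  t=0,i=8
  [9] .#..# => .  t=0,i=10
  [8] .#... => .  t=0,i=3
  [7] ..### => #  t=0,i=15
  [6] ..##. => #  t=1,i=8
  [5] ..#.# => .  t=0,i=7
  [4] ..#.. => #  t=0,i=12
  [3] ...## => .  t=1,i=7
  [2] ...#. => .  t=0,i=6
  [1] ....# => .  t=0,i=5
  [0] ..... => #  t=1,i=5
  bits 10100111111101000010110011010001 = 2817797329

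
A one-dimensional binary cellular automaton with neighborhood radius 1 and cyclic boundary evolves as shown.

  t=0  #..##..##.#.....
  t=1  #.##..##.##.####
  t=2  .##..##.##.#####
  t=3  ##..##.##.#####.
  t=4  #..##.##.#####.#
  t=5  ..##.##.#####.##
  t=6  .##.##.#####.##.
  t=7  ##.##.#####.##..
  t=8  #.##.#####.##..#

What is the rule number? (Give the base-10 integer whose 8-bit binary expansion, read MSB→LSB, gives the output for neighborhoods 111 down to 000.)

  nb ###: next=#  (t=1,i=13, bit7=1)
  nb ##.: next=.  (t=0,i=4, bit6=0)
  nb #.#: next=#  (t=0,i=9, bit5=1)
  nb #..: next=.  (t=0,i=1, bit4=0)
  nb .##: next=#  (t=0,i=3, bit3=1)
  nb .#.: next=#  (t=0,i=0, bit2=1)
  nb ..#: next=#  (t=0,i=2, bit1=1)
  nb ...: next=#  (t=0,i=12, bit0=1)
  bits 10101111 = 175

175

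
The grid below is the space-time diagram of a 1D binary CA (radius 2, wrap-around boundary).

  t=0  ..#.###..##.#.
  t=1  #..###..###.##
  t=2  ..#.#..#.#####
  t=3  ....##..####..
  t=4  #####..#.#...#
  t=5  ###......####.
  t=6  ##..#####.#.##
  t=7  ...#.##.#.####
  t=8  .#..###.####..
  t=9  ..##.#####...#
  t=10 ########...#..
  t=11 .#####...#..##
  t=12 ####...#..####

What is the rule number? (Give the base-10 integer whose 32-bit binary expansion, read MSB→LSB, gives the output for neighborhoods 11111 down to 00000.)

2835082059

  [31] ##### => #  t=2,i=11
  [30] ####. => .  t=2,i=12
  [29] ###.# => #  t=1,i=10
  [28] ###.. => .  t=0,i=6
  [27] ##.## => #  t=1,i=11
  [26] ##.#. => .  t=0,i=11
  [25] ##..# => .  t=0,i=7
  [24] ##... => .  t=3,i=12
  [23] #.### => #  t=0,i=4
  [22] #.##. => #  t=7,i=5
  [21] #.#.# => #  t=6,i=10
  [20] #.#.. => #  t=0,i=12
  [19] #..## => #  t=0,i=8
  [18] #..#. => .  t=2,i=1
  [17] #...# => #  t=0,i=0
  [16] #.... => #  t=3,i=13
  [15] .#### => #  t=2,i=10
  [14] .###. => #  t=0,i=5
  [13] .##.# => #  t=0,i=10
  [12] .##.. => .  t=3,i=5
  [11] .#.## => #  t=0,i=3
  [10] .#.#. => .  t=2,i=3
  [9] .#..# => #  t=2,i=5
  [8] .#... => #  t=0,i=13
  [7] ..### => .  t=1,i=3
  [6] ..##. => #  t=0,i=9
  [5] ..#.# => .  t=0,i=2
  [4] ..#.. => .  t=8,i=1
  [3] ...## => #  t=3,i=3
  [2] ...#. => .  t=0,i=1
  [1] ....# => #  t=3,i=2
  [0] ..... => #  t=3,i=0
  bits 10101000111110111110101101001011 = 2835082059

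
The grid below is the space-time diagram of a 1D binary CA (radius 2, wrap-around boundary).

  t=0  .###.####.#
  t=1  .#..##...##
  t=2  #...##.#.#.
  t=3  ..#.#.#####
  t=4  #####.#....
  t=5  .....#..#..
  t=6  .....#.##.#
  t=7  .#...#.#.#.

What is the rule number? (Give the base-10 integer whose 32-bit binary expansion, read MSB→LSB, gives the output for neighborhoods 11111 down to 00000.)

  ##### -> .   bit 31 = 0  t=3,i=8
  ####. -> .   bit 30 = 0  t=0,i=7
  ###.# -> .   bit 29 = 0  t=0,i=3
  ###.. -> .   bit 28 = 0  t=3,i=10
  ##.## -> #   bit 27 = 1  t=0,i=4
  ##.#. -> #   bit 26 = 1  t=0,i=9
  ##..# -> #   bit 25 = 1  t=3,i=0
  ##... -> .   bit 24 = 0  t=1,i=6
  #.### -> #   bit 23 = 1  t=0,i=1
  #.##. -> #   bit 22 = 1  t=6,i=7
  #.#.# -> #   bit 21 = 1  t=0,i=10
  #.#.. -> .   bit 20 = 0  t=1,i=1
  #..## -> .   bit 19 = 0  t=1,i=3
  #..#. -> #   bit 18 = 1  t=3,i=1
  #...# -> #   bit 17 = 1  t=1,i=7
  #.... -> #   bit 16 = 1  t=4,i=8
  .#### -> .   bit 15 = 0  t=0,i=6
  .###. -> .   bit 14 = 0  t=0,i=2
  .##.# -> .   bit 13 = 0  t=1,i=10
  .##.. -> #   bit 12 = 1  t=1,i=5
  .#.## -> .   bit 11 = 0  t=0,i=0
  .#.#. -> #   bit 10 = 1  t=2,i=8
  .#..# -> .   bit 9 = 0  t=1,i=2
  .#... -> .   bit 8 = 0  t=2,i=1
  ..### -> .   bit 7 = 0  t=4,i=0
  ..##. -> #   bit 6 = 1  t=1,i=4
  ..#.# -> #   bit 5 = 1  t=3,i=2
  ..#.. -> #   bit 4 = 1  t=5,i=5
  ...## -> .   bit 3 = 0  t=1,i=8
  ...#. -> .   bit 2 = 0  t=5,i=4
  ....# -> .   bit 1 = 0  t=4,i=9
  ..... -> .   bit 0 = 0  t=5,i=0
  bits 00001110111001110001010001110000 = 250025072

250025072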